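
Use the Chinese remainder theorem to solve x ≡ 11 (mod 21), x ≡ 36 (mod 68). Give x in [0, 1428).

Write x = 11 + 21·k. Then 21·k ≡ 36 − 11 ≡ 25 (mod 68).
Need 21⁻¹ mod 68. Extended Euclid on (68, 21):
68 = 3·21 + 5
21 = 4·5 + 1
5 = 5·1 + 0
Back-substitute:
1 = 21 − 4·5
1 = −4·68 + 13·21
21⁻¹ ≡ 13 (mod 68), so k ≡ 13·25 ≡ 53 (mod 68).
x = 11 + 21·53 = 1124.

1124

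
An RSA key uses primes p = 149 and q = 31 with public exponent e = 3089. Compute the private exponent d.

φ(n) = (p−1)(q−1) = 148·30 = 4440.
Need d with 3089·d ≡ 1 (mod 4440). Apply the extended Euclidean algorithm:
4440 = 1·3089 + 1351
3089 = 2·1351 + 387
1351 = 3·387 + 190
387 = 2·190 + 7
190 = 27·7 + 1
7 = 7·1 + 0
Back-substitute:
1 = 190 − 27·7
1 = −27·387 + 55·190
1 = 55·1351 − 192·387
1 = −192·3089 + 439·1351
1 = 439·4440 − 631·3089
So 3089·(-631) ≡ 1 (mod 4440), hence d ≡ -631 ≡ 3809 (mod 4440).

3809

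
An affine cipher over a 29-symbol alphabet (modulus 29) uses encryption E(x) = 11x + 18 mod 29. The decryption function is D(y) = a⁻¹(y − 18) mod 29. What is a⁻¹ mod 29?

8

Run Euclid on (29, 11):
29 = 2*11 + 7
11 = 1*7 + 4
7 = 1*4 + 3
4 = 1*3 + 1
3 = 3*1 + 0
Since gcd(11, 29) = 1, back-substitute to write 1 as a combination:
1 = 4 − 3
1 = −7 + 2·4
1 = 2·11 − 3·7
1 = −3·29 + 8·11
So 11·8 ≡ 1 (mod 29).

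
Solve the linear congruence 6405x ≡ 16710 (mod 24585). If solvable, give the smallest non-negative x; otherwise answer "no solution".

1181

First find gcd(6405, 24585):
24585 = 3*6405 + 5370
6405 = 1*5370 + 1035
5370 = 5*1035 + 195
1035 = 5*195 + 60
195 = 3*60 + 15
60 = 4*15 + 0
gcd = 15 and 15 | 16710, so solutions exist. Divide through by 15: 427x ≡ 1114 (mod 1639).
Now find 427⁻¹ mod 1639:
1639 = 3*427 + 358
427 = 1*358 + 69
358 = 5*69 + 13
69 = 5*13 + 4
13 = 3*4 + 1
4 = 4*1 + 0
Back-substitute:
1 = 13 − 3·4
1 = −3·69 + 16·13
1 = 16·358 − 83·69
1 = −83·427 + 99·358
1 = 99·1639 − 380·427
So 427·(-380) ≡ 1 (mod 1639), i.e. 427⁻¹ ≡ 1259.
Then x ≡ 1259·1114 ≡ 1181 (mod 1639); the smallest non-negative solution is x = 1181.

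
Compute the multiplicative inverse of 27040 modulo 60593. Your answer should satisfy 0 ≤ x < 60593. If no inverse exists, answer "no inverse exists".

no inverse exists

Euclidean algorithm on 60593, 27040:
60593 = 2·27040 + 6513
27040 = 4·6513 + 988
6513 = 6·988 + 585
988 = 1·585 + 403
585 = 1·403 + 182
403 = 2·182 + 39
182 = 4·39 + 26
39 = 1·26 + 13
26 = 2·13 + 0
gcd(27040, 60593) = 13 ≠ 1, so 27040 has no multiplicative inverse modulo 60593.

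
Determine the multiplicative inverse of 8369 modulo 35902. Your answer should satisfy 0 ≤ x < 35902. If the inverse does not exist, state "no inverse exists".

Apply the Euclidean algorithm to 35902 and 8369:
35902 = 4·8369 + 2426
8369 = 3·2426 + 1091
2426 = 2·1091 + 244
1091 = 4·244 + 115
244 = 2·115 + 14
115 = 8·14 + 3
14 = 4·3 + 2
3 = 1·2 + 1
2 = 2·1 + 0
Since gcd(8369, 35902) = 1, back-substitute to write 1 as a combination:
1 = 3 − 2
1 = −14 + 5·3
1 = 5·115 − 41·14
1 = −41·244 + 87·115
1 = 87·1091 − 389·244
1 = −389·2426 + 865·1091
1 = 865·8369 − 2984·2426
1 = −2984·35902 + 12801·8369
So 8369·12801 ≡ 1 (mod 35902).

12801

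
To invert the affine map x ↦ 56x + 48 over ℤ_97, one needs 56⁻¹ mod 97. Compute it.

26

Run Euclid on (97, 56):
97 = 1*56 + 41
56 = 1*41 + 15
41 = 2*15 + 11
15 = 1*11 + 4
11 = 2*4 + 3
4 = 1*3 + 1
3 = 3*1 + 0
gcd = 1, so the inverse exists. Back-substitute:
1 = 4 − 3
1 = −11 + 3·4
1 = 3·15 − 4·11
1 = −4·41 + 11·15
1 = 11·56 − 15·41
1 = −15·97 + 26·56
So 56·26 ≡ 1 (mod 97).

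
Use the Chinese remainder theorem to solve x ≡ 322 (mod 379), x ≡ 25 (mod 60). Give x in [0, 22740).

21925

Write x = 322 + 379·k. Then 379·k ≡ 25 − 322 ≡ 3 (mod 60).
Need 379⁻¹ mod 60. Extended Euclid on (60, 19):
60 = 3·19 + 3
19 = 6·3 + 1
3 = 3·1 + 0
Back-substitute:
1 = 19 − 6·3
1 = −6·60 + 19·19
379⁻¹ ≡ 19 (mod 60), so k ≡ 19·3 ≡ 57 (mod 60).
x = 322 + 379·57 = 21925.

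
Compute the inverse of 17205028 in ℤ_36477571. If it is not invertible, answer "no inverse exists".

931596

Extended Euclidean algorithm:
36477571 = 2*17205028 + 2067515
17205028 = 8*2067515 + 664908
2067515 = 3*664908 + 72791
664908 = 9*72791 + 9789
72791 = 7*9789 + 4268
9789 = 2*4268 + 1253
4268 = 3*1253 + 509
1253 = 2*509 + 235
509 = 2*235 + 39
235 = 6*39 + 1
39 = 39*1 + 0
The gcd is 1. Working backward:
1 = 235 − 6·39
1 = −6·509 + 13·235
1 = 13·1253 − 32·509
1 = −32·4268 + 109·1253
1 = 109·9789 − 250·4268
1 = −250·72791 + 1859·9789
1 = 1859·664908 − 16981·72791
1 = −16981·2067515 + 52802·664908
1 = 52802·17205028 − 439397·2067515
1 = −439397·36477571 + 931596·17205028
So 17205028·931596 ≡ 1 (mod 36477571).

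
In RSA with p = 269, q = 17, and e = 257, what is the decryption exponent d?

2753

φ(n) = (p−1)(q−1) = 268·16 = 4288.
Need d with 257·d ≡ 1 (mod 4288). Apply the extended Euclidean algorithm:
4288 = 16·257 + 176
257 = 1·176 + 81
176 = 2·81 + 14
81 = 5·14 + 11
14 = 1·11 + 3
11 = 3·3 + 2
3 = 1·2 + 1
2 = 2·1 + 0
Back-substitute:
1 = 3 − 2
1 = −11 + 4·3
1 = 4·14 − 5·11
1 = −5·81 + 29·14
1 = 29·176 − 63·81
1 = −63·257 + 92·176
1 = 92·4288 − 1535·257
So 257·(-1535) ≡ 1 (mod 4288), hence d ≡ -1535 ≡ 2753 (mod 4288).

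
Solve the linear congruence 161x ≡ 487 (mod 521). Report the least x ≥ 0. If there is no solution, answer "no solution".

First find gcd(161, 521):
521 = 3*161 + 38
161 = 4*38 + 9
38 = 4*9 + 2
9 = 4*2 + 1
2 = 2*1 + 0
gcd = 1, so a unique solution mod 521 exists.
Back-substitute for the Bézout coefficients:
1 = 9 − 4·2
1 = −4·38 + 17·9
1 = 17·161 − 72·38
1 = −72·521 + 233·161
So 161·(233) ≡ 1 (mod 521), giving 161⁻¹ ≡ 233.
x ≡ 161⁻¹·487 ≡ 233·487 ≡ 414 (mod 521).

414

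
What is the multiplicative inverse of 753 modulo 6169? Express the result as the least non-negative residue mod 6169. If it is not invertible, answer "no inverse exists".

Run Euclid on (6169, 753):
6169 = 8*753 + 145
753 = 5*145 + 28
145 = 5*28 + 5
28 = 5*5 + 3
5 = 1*3 + 2
3 = 1*2 + 1
2 = 2*1 + 0
The gcd is 1. Working backward:
1 = 3 − 2
1 = −5 + 2·3
1 = 2·28 − 11·5
1 = −11·145 + 57·28
1 = 57·753 − 296·145
1 = −296·6169 + 2425·753
So 753·2425 ≡ 1 (mod 6169).

2425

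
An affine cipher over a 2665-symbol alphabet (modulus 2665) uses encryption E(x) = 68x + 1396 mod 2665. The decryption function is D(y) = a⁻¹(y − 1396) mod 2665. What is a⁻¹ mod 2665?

1842

Apply the Euclidean algorithm to 2665 and 68:
2665 = 39·68 + 13
68 = 5·13 + 3
13 = 4·3 + 1
3 = 3·1 + 0
The gcd is 1. Working backward:
1 = 13 − 4·3
1 = −4·68 + 21·13
1 = 21·2665 − 823·68
Hence 68⁻¹ ≡ -823 ≡ 1842 (mod 2665).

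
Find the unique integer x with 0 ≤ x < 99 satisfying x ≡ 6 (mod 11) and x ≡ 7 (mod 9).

61

Write x = 6 + 11·k. Then 11·k ≡ 7 − 6 ≡ 1 (mod 9).
Need 11⁻¹ mod 9. Extended Euclid on (9, 2):
9 = 4×2 + 1
2 = 2×1 + 0
Back-substitute:
1 = 9 − 4·2
11⁻¹ ≡ 5 (mod 9), so k ≡ 5·1 ≡ 5 (mod 9).
x = 6 + 11·5 = 61.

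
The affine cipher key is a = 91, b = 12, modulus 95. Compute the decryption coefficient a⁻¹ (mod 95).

Extended Euclidean algorithm:
95 = 1·91 + 4
91 = 22·4 + 3
4 = 1·3 + 1
3 = 3·1 + 0
The gcd is 1. Working backward:
1 = 4 − 3
1 = −91 + 23·4
1 = 23·95 − 24·91
Hence 91⁻¹ ≡ -24 ≡ 71 (mod 95).

71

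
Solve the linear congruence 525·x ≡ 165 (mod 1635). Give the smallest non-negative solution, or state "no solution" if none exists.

First find gcd(525, 1635):
1635 = 3·525 + 60
525 = 8·60 + 45
60 = 1·45 + 15
45 = 3·15 + 0
gcd = 15 and 15 | 165, so solutions exist. Divide through by 15: 35x ≡ 11 (mod 109).
Now find 35⁻¹ mod 109:
109 = 3*35 + 4
35 = 8*4 + 3
4 = 1*3 + 1
3 = 3*1 + 0
Back-substitute:
1 = 4 − 3
1 = −35 + 9·4
1 = 9·109 − 28·35
So 35·(-28) ≡ 1 (mod 109), i.e. 35⁻¹ ≡ 81.
Then x ≡ 81·11 ≡ 19 (mod 109); the smallest non-negative solution is x = 19.

19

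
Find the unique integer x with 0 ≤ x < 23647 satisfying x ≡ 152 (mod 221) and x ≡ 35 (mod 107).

Write x = 152 + 221·k. Then 221·k ≡ 35 − 152 ≡ 97 (mod 107).
Need 221⁻¹ mod 107. Extended Euclid on (107, 7):
107 = 15·7 + 2
7 = 3·2 + 1
2 = 2·1 + 0
Back-substitute:
1 = 7 − 3·2
1 = −3·107 + 46·7
221⁻¹ ≡ 46 (mod 107), so k ≡ 46·97 ≡ 75 (mod 107).
x = 152 + 221·75 = 16727.

16727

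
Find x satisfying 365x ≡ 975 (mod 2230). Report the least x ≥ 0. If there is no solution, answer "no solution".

First find gcd(365, 2230):
2230 = 6*365 + 40
365 = 9*40 + 5
40 = 8*5 + 0
gcd = 5 and 5 | 975, so solutions exist. Divide through by 5: 73x ≡ 195 (mod 446).
Now find 73⁻¹ mod 446:
446 = 6×73 + 8
73 = 9×8 + 1
8 = 8×1 + 0
Back-substitute:
1 = 73 − 9·8
1 = −9·446 + 55·73
So 73⁻¹ ≡ 55 (mod 446).
Then x ≡ 55·195 ≡ 21 (mod 446); the smallest non-negative solution is x = 21.

21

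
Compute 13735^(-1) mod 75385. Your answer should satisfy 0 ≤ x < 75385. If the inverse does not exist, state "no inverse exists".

no inverse exists

Compute gcd(13735, 75385):
75385 = 5·13735 + 6710
13735 = 2·6710 + 315
6710 = 21·315 + 95
315 = 3·95 + 30
95 = 3·30 + 5
30 = 6·5 + 0
gcd(13735, 75385) = 5 ≠ 1, so 13735 has no multiplicative inverse modulo 75385.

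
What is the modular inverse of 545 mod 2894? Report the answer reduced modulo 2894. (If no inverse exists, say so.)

2209

gcd(2894, 545) by repeated division:
2894 = 5*545 + 169
545 = 3*169 + 38
169 = 4*38 + 17
38 = 2*17 + 4
17 = 4*4 + 1
4 = 4*1 + 0
gcd = 1, so the inverse exists. Back-substitute:
1 = 17 − 4·4
1 = −4·38 + 9·17
1 = 9·169 − 40·38
1 = −40·545 + 129·169
1 = 129·2894 − 685·545
Hence 545⁻¹ ≡ -685 ≡ 2209 (mod 2894).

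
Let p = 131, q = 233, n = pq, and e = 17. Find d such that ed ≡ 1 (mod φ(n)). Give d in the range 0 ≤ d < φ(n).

φ(n) = (p−1)(q−1) = 130·232 = 30160.
Need d with 17·d ≡ 1 (mod 30160). Apply the extended Euclidean algorithm:
30160 = 1774×17 + 2
17 = 8×2 + 1
2 = 2×1 + 0
Back-substitute:
1 = 17 − 8·2
1 = −8·30160 + 14193·17
So 17·14193 ≡ 1 (mod 30160), hence d = 14193.

14193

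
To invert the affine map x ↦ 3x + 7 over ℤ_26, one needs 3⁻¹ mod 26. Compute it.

9

Run Euclid on (26, 3):
26 = 8·3 + 2
3 = 1·2 + 1
2 = 2·1 + 0
The gcd is 1. Working backward:
1 = 3 − 2
1 = −26 + 9·3
So 3·9 ≡ 1 (mod 26).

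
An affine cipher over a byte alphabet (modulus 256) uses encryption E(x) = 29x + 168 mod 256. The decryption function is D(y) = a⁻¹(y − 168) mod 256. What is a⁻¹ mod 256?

53

gcd(256, 29) by repeated division:
256 = 8*29 + 24
29 = 1*24 + 5
24 = 4*5 + 4
5 = 1*4 + 1
4 = 4*1 + 0
Since gcd(29, 256) = 1, back-substitute to write 1 as a combination:
1 = 5 − 4
1 = −24 + 5·5
1 = 5·29 − 6·24
1 = −6·256 + 53·29
So 29·53 ≡ 1 (mod 256).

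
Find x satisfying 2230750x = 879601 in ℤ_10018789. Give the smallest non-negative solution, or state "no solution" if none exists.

8901558

First find gcd(2230750, 10018789):
10018789 = 4·2230750 + 1095789
2230750 = 2·1095789 + 39172
1095789 = 27·39172 + 38145
39172 = 1·38145 + 1027
38145 = 37·1027 + 146
1027 = 7·146 + 5
146 = 29·5 + 1
5 = 5·1 + 0
gcd = 1, so a unique solution mod 10018789 exists.
Back-substitute for the Bézout coefficients:
1 = 146 − 29·5
1 = −29·1027 + 204·146
1 = 204·38145 − 7577·1027
1 = −7577·39172 + 7781·38145
1 = 7781·1095789 − 217664·39172
1 = −217664·2230750 + 443109·1095789
1 = 443109·10018789 − 1990100·2230750
So 2230750·(-1990100) ≡ 1 (mod 10018789), giving 2230750⁻¹ ≡ 8028689.
x ≡ 2230750⁻¹·879601 ≡ 8028689·879601 ≡ 8901558 (mod 10018789).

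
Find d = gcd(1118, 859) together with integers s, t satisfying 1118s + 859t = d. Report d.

Apply Euclid's algorithm to 1118 and 859:
1118 = 1·859 + 259
859 = 3·259 + 82
259 = 3·82 + 13
82 = 6·13 + 4
13 = 3·4 + 1
4 = 4·1 + 0
gcd(1118, 859) = 1.
Express as a combination:
1 = 13 − 3·4
1 = −3·82 + 19·13
1 = 19·259 − 60·82
1 = −60·859 + 199·259
1 = 199·1118 − 259·859
So 1 = (199)·1118 + (-259)·859.

1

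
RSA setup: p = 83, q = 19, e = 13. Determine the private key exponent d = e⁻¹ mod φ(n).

φ(n) = (p−1)(q−1) = 82·18 = 1476.
Need d with 13·d ≡ 1 (mod 1476). Apply the extended Euclidean algorithm:
1476 = 113×13 + 7
13 = 1×7 + 6
7 = 1×6 + 1
6 = 6×1 + 0
Back-substitute:
1 = 7 − 6
1 = −13 + 2·7
1 = 2·1476 − 227·13
So 13·(-227) ≡ 1 (mod 1476), hence d ≡ -227 ≡ 1249 (mod 1476).

1249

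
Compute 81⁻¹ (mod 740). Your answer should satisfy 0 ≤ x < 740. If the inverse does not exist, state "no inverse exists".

201

Extended Euclidean algorithm:
740 = 9*81 + 11
81 = 7*11 + 4
11 = 2*4 + 3
4 = 1*3 + 1
3 = 3*1 + 0
The gcd is 1. Working backward:
1 = 4 − 3
1 = −11 + 3·4
1 = 3·81 − 22·11
1 = −22·740 + 201·81
So 81·201 ≡ 1 (mod 740).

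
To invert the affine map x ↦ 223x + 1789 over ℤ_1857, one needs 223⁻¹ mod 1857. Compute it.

1399

Run Euclid on (1857, 223):
1857 = 8*223 + 73
223 = 3*73 + 4
73 = 18*4 + 1
4 = 4*1 + 0
gcd = 1, so the inverse exists. Back-substitute:
1 = 73 − 18·4
1 = −18·223 + 55·73
1 = 55·1857 − 458·223
Hence 223⁻¹ ≡ -458 ≡ 1399 (mod 1857).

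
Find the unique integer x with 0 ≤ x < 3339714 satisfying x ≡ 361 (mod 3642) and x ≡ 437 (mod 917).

2815627

Write x = 361 + 3642·k. Then 3642·k ≡ 437 − 361 ≡ 76 (mod 917).
Need 3642⁻¹ mod 917. Extended Euclid on (917, 891):
917 = 1×891 + 26
891 = 34×26 + 7
26 = 3×7 + 5
7 = 1×5 + 2
5 = 2×2 + 1
2 = 2×1 + 0
Back-substitute:
1 = 5 − 2·2
1 = −2·7 + 3·5
1 = 3·26 − 11·7
1 = −11·891 + 377·26
1 = 377·917 − 388·891
3642⁻¹ ≡ 529 (mod 917), so k ≡ 529·76 ≡ 773 (mod 917).
x = 361 + 3642·773 = 2815627.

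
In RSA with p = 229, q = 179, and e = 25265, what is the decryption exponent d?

φ(n) = (p−1)(q−1) = 228·178 = 40584.
Need d with 25265·d ≡ 1 (mod 40584). Apply the extended Euclidean algorithm:
40584 = 1*25265 + 15319
25265 = 1*15319 + 9946
15319 = 1*9946 + 5373
9946 = 1*5373 + 4573
5373 = 1*4573 + 800
4573 = 5*800 + 573
800 = 1*573 + 227
573 = 2*227 + 119
227 = 1*119 + 108
119 = 1*108 + 11
108 = 9*11 + 9
11 = 1*9 + 2
9 = 4*2 + 1
2 = 2*1 + 0
Back-substitute:
1 = 9 − 4·2
1 = −4·11 + 5·9
1 = 5·108 − 49·11
1 = −49·119 + 54·108
1 = 54·227 − 103·119
1 = −103·573 + 260·227
1 = 260·800 − 363·573
1 = −363·4573 + 2075·800
1 = 2075·5373 − 2438·4573
1 = −2438·9946 + 4513·5373
1 = 4513·15319 − 6951·9946
1 = −6951·25265 + 11464·15319
1 = 11464·40584 − 18415·25265
So 25265·(-18415) ≡ 1 (mod 40584), hence d ≡ -18415 ≡ 22169 (mod 40584).

22169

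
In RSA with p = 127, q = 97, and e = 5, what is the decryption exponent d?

9677

φ(n) = (p−1)(q−1) = 126·96 = 12096.
Need d with 5·d ≡ 1 (mod 12096). Apply the extended Euclidean algorithm:
12096 = 2419*5 + 1
5 = 5*1 + 0
Back-substitute:
1 = 12096 − 2419·5
So 5·(-2419) ≡ 1 (mod 12096), hence d ≡ -2419 ≡ 9677 (mod 12096).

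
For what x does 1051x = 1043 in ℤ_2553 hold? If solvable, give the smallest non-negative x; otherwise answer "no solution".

35

First find gcd(1051, 2553):
2553 = 2×1051 + 451
1051 = 2×451 + 149
451 = 3×149 + 4
149 = 37×4 + 1
4 = 4×1 + 0
gcd = 1, so a unique solution mod 2553 exists.
Back-substitute for the Bézout coefficients:
1 = 149 − 37·4
1 = −37·451 + 112·149
1 = 112·1051 − 261·451
1 = −261·2553 + 634·1051
So 1051·(634) ≡ 1 (mod 2553), giving 1051⁻¹ ≡ 634.
x ≡ 1051⁻¹·1043 ≡ 634·1043 ≡ 35 (mod 2553).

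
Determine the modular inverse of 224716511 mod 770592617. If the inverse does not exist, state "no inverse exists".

546900561

Extended Euclidean algorithm:
770592617 = 3·224716511 + 96443084
224716511 = 2·96443084 + 31830343
96443084 = 3·31830343 + 952055
31830343 = 33·952055 + 412528
952055 = 2·412528 + 126999
412528 = 3·126999 + 31531
126999 = 4·31531 + 875
31531 = 36·875 + 31
875 = 28·31 + 7
31 = 4·7 + 3
7 = 2·3 + 1
3 = 3·1 + 0
Since gcd(224716511, 770592617) = 1, back-substitute to write 1 as a combination:
1 = 7 − 2·3
1 = −2·31 + 9·7
1 = 9·875 − 254·31
1 = −254·31531 + 9153·875
1 = 9153·126999 − 36866·31531
1 = −36866·412528 + 119751·126999
1 = 119751·952055 − 276368·412528
1 = −276368·31830343 + 9239895·952055
1 = 9239895·96443084 − 27996053·31830343
1 = −27996053·224716511 + 65232001·96443084
1 = 65232001·770592617 − 223692056·224716511
So 224716511·(-223692056) ≡ 1 (mod 770592617), and -223692056 ≡ 546900561 (mod 770592617).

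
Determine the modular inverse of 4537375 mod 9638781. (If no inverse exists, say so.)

2961028

Extended Euclidean algorithm:
9638781 = 2·4537375 + 564031
4537375 = 8·564031 + 25127
564031 = 22·25127 + 11237
25127 = 2·11237 + 2653
11237 = 4·2653 + 625
2653 = 4·625 + 153
625 = 4·153 + 13
153 = 11·13 + 10
13 = 1·10 + 3
10 = 3·3 + 1
3 = 3·1 + 0
Since gcd(4537375, 9638781) = 1, back-substitute to write 1 as a combination:
1 = 10 − 3·3
1 = −3·13 + 4·10
1 = 4·153 − 47·13
1 = −47·625 + 192·153
1 = 192·2653 − 815·625
1 = −815·11237 + 3452·2653
1 = 3452·25127 − 7719·11237
1 = −7719·564031 + 173270·25127
1 = 173270·4537375 − 1393879·564031
1 = −1393879·9638781 + 2961028·4537375
So 4537375·2961028 ≡ 1 (mod 9638781).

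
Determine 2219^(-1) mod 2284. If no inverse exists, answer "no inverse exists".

Apply the Euclidean algorithm to 2284 and 2219:
2284 = 1×2219 + 65
2219 = 34×65 + 9
65 = 7×9 + 2
9 = 4×2 + 1
2 = 2×1 + 0
The gcd is 1. Working backward:
1 = 9 − 4·2
1 = −4·65 + 29·9
1 = 29·2219 − 990·65
1 = −990·2284 + 1019·2219
So 2219·1019 ≡ 1 (mod 2284).

1019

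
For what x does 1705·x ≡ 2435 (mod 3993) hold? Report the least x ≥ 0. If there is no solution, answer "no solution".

no solution

gcd(1705, 3993):
3993 = 2·1705 + 583
1705 = 2·583 + 539
583 = 1·539 + 44
539 = 12·44 + 11
44 = 4·11 + 0
gcd = 11, but 11 ∤ 2435, so the congruence has no solution.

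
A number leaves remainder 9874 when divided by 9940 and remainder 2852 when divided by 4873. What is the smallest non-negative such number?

Write x = 9874 + 9940·k. Then 9940·k ≡ 2852 − 9874 ≡ 2724 (mod 4873).
Need 9940⁻¹ mod 4873. Extended Euclid on (4873, 194):
4873 = 25·194 + 23
194 = 8·23 + 10
23 = 2·10 + 3
10 = 3·3 + 1
3 = 3·1 + 0
Back-substitute:
1 = 10 − 3·3
1 = −3·23 + 7·10
1 = 7·194 − 59·23
1 = −59·4873 + 1482·194
9940⁻¹ ≡ 1482 (mod 4873), so k ≡ 1482·2724 ≡ 2124 (mod 4873).
x = 9874 + 9940·2124 = 21122434.

21122434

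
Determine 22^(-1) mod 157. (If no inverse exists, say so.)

Run Euclid on (157, 22):
157 = 7×22 + 3
22 = 7×3 + 1
3 = 3×1 + 0
gcd = 1, so the inverse exists. Back-substitute:
1 = 22 − 7·3
1 = −7·157 + 50·22
So 22·50 ≡ 1 (mod 157).

50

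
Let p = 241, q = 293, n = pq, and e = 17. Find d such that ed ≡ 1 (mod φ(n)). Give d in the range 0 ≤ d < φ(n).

φ(n) = (p−1)(q−1) = 240·292 = 70080.
Need d with 17·d ≡ 1 (mod 70080). Apply the extended Euclidean algorithm:
70080 = 4122·17 + 6
17 = 2·6 + 5
6 = 1·5 + 1
5 = 5·1 + 0
Back-substitute:
1 = 6 − 5
1 = −17 + 3·6
1 = 3·70080 − 12367·17
So 17·(-12367) ≡ 1 (mod 70080), hence d ≡ -12367 ≡ 57713 (mod 70080).

57713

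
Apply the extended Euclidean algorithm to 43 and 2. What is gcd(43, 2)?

1

Euclidean algorithm:
43 = 21×2 + 1
2 = 2×1 + 0
gcd(43, 2) = 1.
Express as a combination:
1 = 43 − 21·2
So 1 = (1)·43 + (-21)·2.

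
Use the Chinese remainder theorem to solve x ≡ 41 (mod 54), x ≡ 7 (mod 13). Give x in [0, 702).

Write x = 41 + 54·k. Then 54·k ≡ 7 − 41 ≡ 5 (mod 13).
Need 54⁻¹ mod 13. Extended Euclid on (13, 2):
13 = 6*2 + 1
2 = 2*1 + 0
Back-substitute:
1 = 13 − 6·2
54⁻¹ ≡ 7 (mod 13), so k ≡ 7·5 ≡ 9 (mod 13).
x = 41 + 54·9 = 527.

527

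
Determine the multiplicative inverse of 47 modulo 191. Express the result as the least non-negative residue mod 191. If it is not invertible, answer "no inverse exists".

Apply the Euclidean algorithm to 191 and 47:
191 = 4·47 + 3
47 = 15·3 + 2
3 = 1·2 + 1
2 = 2·1 + 0
gcd = 1, so the inverse exists. Back-substitute:
1 = 3 − 2
1 = −47 + 16·3
1 = 16·191 − 65·47
Hence 47⁻¹ ≡ -65 ≡ 126 (mod 191).

126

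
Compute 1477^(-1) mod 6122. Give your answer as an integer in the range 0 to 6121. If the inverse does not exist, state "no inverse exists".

Apply the Euclidean algorithm to 6122 and 1477:
6122 = 4×1477 + 214
1477 = 6×214 + 193
214 = 1×193 + 21
193 = 9×21 + 4
21 = 5×4 + 1
4 = 4×1 + 0
gcd = 1, so the inverse exists. Back-substitute:
1 = 21 − 5·4
1 = −5·193 + 46·21
1 = 46·214 − 51·193
1 = −51·1477 + 352·214
1 = 352·6122 − 1459·1477
Thus 1477·(-1459) ≡ 1 (mod 6122); reducing, -1459 mod 6122 = 4663.

4663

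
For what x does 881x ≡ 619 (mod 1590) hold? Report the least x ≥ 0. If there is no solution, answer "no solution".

First find gcd(881, 1590):
1590 = 1×881 + 709
881 = 1×709 + 172
709 = 4×172 + 21
172 = 8×21 + 4
21 = 5×4 + 1
4 = 4×1 + 0
gcd = 1, so a unique solution mod 1590 exists.
Back-substitute for the Bézout coefficients:
1 = 21 − 5·4
1 = −5·172 + 41·21
1 = 41·709 − 169·172
1 = −169·881 + 210·709
1 = 210·1590 − 379·881
So 881·(-379) ≡ 1 (mod 1590), giving 881⁻¹ ≡ 1211.
x ≡ 881⁻¹·619 ≡ 1211·619 ≡ 719 (mod 1590).

719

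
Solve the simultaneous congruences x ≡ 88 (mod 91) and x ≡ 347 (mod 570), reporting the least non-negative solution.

Write x = 88 + 91·k. Then 91·k ≡ 347 − 88 ≡ 259 (mod 570).
Need 91⁻¹ mod 570. Extended Euclid on (570, 91):
570 = 6*91 + 24
91 = 3*24 + 19
24 = 1*19 + 5
19 = 3*5 + 4
5 = 1*4 + 1
4 = 4*1 + 0
Back-substitute:
1 = 5 − 4
1 = −19 + 4·5
1 = 4·24 − 5·19
1 = −5·91 + 19·24
1 = 19·570 − 119·91
91⁻¹ ≡ 451 (mod 570), so k ≡ 451·259 ≡ 529 (mod 570).
x = 88 + 91·529 = 48227.

48227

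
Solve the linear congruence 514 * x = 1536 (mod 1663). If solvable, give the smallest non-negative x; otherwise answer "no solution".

333

First find gcd(514, 1663):
1663 = 3*514 + 121
514 = 4*121 + 30
121 = 4*30 + 1
30 = 30*1 + 0
gcd = 1, so a unique solution mod 1663 exists.
Back-substitute for the Bézout coefficients:
1 = 121 − 4·30
1 = −4·514 + 17·121
1 = 17·1663 − 55·514
So 514·(-55) ≡ 1 (mod 1663), giving 514⁻¹ ≡ 1608.
x ≡ 514⁻¹·1536 ≡ 1608·1536 ≡ 333 (mod 1663).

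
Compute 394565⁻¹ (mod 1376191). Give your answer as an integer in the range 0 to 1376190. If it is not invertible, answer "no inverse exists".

309510

Run Euclid on (1376191, 394565):
1376191 = 3·394565 + 192496
394565 = 2·192496 + 9573
192496 = 20·9573 + 1036
9573 = 9·1036 + 249
1036 = 4·249 + 40
249 = 6·40 + 9
40 = 4·9 + 4
9 = 2·4 + 1
4 = 4·1 + 0
Since gcd(394565, 1376191) = 1, back-substitute to write 1 as a combination:
1 = 9 − 2·4
1 = −2·40 + 9·9
1 = 9·249 − 56·40
1 = −56·1036 + 233·249
1 = 233·9573 − 2153·1036
1 = −2153·192496 + 43293·9573
1 = 43293·394565 − 88739·192496
1 = −88739·1376191 + 309510·394565
So 394565·309510 ≡ 1 (mod 1376191).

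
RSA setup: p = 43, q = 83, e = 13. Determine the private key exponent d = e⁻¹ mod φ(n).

φ(n) = (p−1)(q−1) = 42·82 = 3444.
Need d with 13·d ≡ 1 (mod 3444). Apply the extended Euclidean algorithm:
3444 = 264×13 + 12
13 = 1×12 + 1
12 = 12×1 + 0
Back-substitute:
1 = 13 − 12
1 = −3444 + 265·13
So 13·265 ≡ 1 (mod 3444), hence d = 265.

265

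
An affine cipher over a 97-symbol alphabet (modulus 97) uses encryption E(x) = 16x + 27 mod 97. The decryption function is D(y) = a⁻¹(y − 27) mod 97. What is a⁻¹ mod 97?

Extended Euclidean algorithm:
97 = 6·16 + 1
16 = 16·1 + 0
The gcd is 1. Working backward:
1 = 97 − 6·16
Thus 16·(-6) ≡ 1 (mod 97); reducing, -6 mod 97 = 91.

91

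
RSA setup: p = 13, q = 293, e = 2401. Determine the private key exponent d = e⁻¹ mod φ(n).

2929

φ(n) = (p−1)(q−1) = 12·292 = 3504.
Need d with 2401·d ≡ 1 (mod 3504). Apply the extended Euclidean algorithm:
3504 = 1·2401 + 1103
2401 = 2·1103 + 195
1103 = 5·195 + 128
195 = 1·128 + 67
128 = 1·67 + 61
67 = 1·61 + 6
61 = 10·6 + 1
6 = 6·1 + 0
Back-substitute:
1 = 61 − 10·6
1 = −10·67 + 11·61
1 = 11·128 − 21·67
1 = −21·195 + 32·128
1 = 32·1103 − 181·195
1 = −181·2401 + 394·1103
1 = 394·3504 − 575·2401
So 2401·(-575) ≡ 1 (mod 3504), hence d ≡ -575 ≡ 2929 (mod 3504).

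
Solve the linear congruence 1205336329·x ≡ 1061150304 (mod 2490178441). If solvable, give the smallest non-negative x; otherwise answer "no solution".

First find gcd(1205336329, 2490178441):
2490178441 = 2*1205336329 + 79505783
1205336329 = 15*79505783 + 12749584
79505783 = 6*12749584 + 3008279
12749584 = 4*3008279 + 716468
3008279 = 4*716468 + 142407
716468 = 5*142407 + 4433
142407 = 32*4433 + 551
4433 = 8*551 + 25
551 = 22*25 + 1
25 = 25*1 + 0
gcd = 1, so a unique solution mod 2490178441 exists.
Back-substitute for the Bézout coefficients:
1 = 551 − 22·25
1 = −22·4433 + 177·551
1 = 177·142407 − 5686·4433
1 = −5686·716468 + 28607·142407
1 = 28607·3008279 − 120114·716468
1 = −120114·12749584 + 509063·3008279
1 = 509063·79505783 − 3174492·12749584
1 = −3174492·1205336329 + 48126443·79505783
1 = 48126443·2490178441 − 99427378·1205336329
So 1205336329·(-99427378) ≡ 1 (mod 2490178441), giving 1205336329⁻¹ ≡ 2390751063.
x ≡ 1205336329⁻¹·1061150304 ≡ 2390751063·1061150304 ≡ 1439445339 (mod 2490178441).

1439445339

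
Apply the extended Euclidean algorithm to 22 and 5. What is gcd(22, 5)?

Euclidean algorithm:
22 = 4*5 + 2
5 = 2*2 + 1
2 = 2*1 + 0
gcd(22, 5) = 1.
Working backward:
1 = 5 − 2·2
1 = −2·22 + 9·5
So 1 = (-2)·22 + (9)·5.

1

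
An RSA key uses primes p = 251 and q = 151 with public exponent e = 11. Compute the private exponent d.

φ(n) = (p−1)(q−1) = 250·150 = 37500.
Need d with 11·d ≡ 1 (mod 37500). Apply the extended Euclidean algorithm:
37500 = 3409·11 + 1
11 = 11·1 + 0
Back-substitute:
1 = 37500 − 3409·11
So 11·(-3409) ≡ 1 (mod 37500), hence d ≡ -3409 ≡ 34091 (mod 37500).

34091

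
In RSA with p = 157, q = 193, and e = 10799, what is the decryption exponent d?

φ(n) = (p−1)(q−1) = 156·192 = 29952.
Need d with 10799·d ≡ 1 (mod 29952). Apply the extended Euclidean algorithm:
29952 = 2*10799 + 8354
10799 = 1*8354 + 2445
8354 = 3*2445 + 1019
2445 = 2*1019 + 407
1019 = 2*407 + 205
407 = 1*205 + 202
205 = 1*202 + 3
202 = 67*3 + 1
3 = 3*1 + 0
Back-substitute:
1 = 202 − 67·3
1 = −67·205 + 68·202
1 = 68·407 − 135·205
1 = −135·1019 + 338·407
1 = 338·2445 − 811·1019
1 = −811·8354 + 2771·2445
1 = 2771·10799 − 3582·8354
1 = −3582·29952 + 9935·10799
So 10799·9935 ≡ 1 (mod 29952), hence d = 9935.

9935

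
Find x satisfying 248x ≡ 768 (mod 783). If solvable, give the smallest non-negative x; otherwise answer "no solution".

First find gcd(248, 783):
783 = 3×248 + 39
248 = 6×39 + 14
39 = 2×14 + 11
14 = 1×11 + 3
11 = 3×3 + 2
3 = 1×2 + 1
2 = 2×1 + 0
gcd = 1, so a unique solution mod 783 exists.
Back-substitute for the Bézout coefficients:
1 = 3 − 2
1 = −11 + 4·3
1 = 4·14 − 5·11
1 = −5·39 + 14·14
1 = 14·248 − 89·39
1 = −89·783 + 281·248
So 248·(281) ≡ 1 (mod 783), giving 248⁻¹ ≡ 281.
x ≡ 248⁻¹·768 ≡ 281·768 ≡ 483 (mod 783).

483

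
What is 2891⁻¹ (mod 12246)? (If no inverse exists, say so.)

2855

Extended Euclidean algorithm:
12246 = 4×2891 + 682
2891 = 4×682 + 163
682 = 4×163 + 30
163 = 5×30 + 13
30 = 2×13 + 4
13 = 3×4 + 1
4 = 4×1 + 0
gcd = 1, so the inverse exists. Back-substitute:
1 = 13 − 3·4
1 = −3·30 + 7·13
1 = 7·163 − 38·30
1 = −38·682 + 159·163
1 = 159·2891 − 674·682
1 = −674·12246 + 2855·2891
So 2891·2855 ≡ 1 (mod 12246).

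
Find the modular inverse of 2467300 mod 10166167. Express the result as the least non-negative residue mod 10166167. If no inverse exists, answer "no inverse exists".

Euclidean algorithm on 10166167, 2467300:
10166167 = 4×2467300 + 296967
2467300 = 8×296967 + 91564
296967 = 3×91564 + 22275
91564 = 4×22275 + 2464
22275 = 9×2464 + 99
2464 = 24×99 + 88
99 = 1×88 + 11
88 = 8×11 + 0
gcd(2467300, 10166167) = 11 ≠ 1, so 2467300 has no multiplicative inverse modulo 10166167.

no inverse exists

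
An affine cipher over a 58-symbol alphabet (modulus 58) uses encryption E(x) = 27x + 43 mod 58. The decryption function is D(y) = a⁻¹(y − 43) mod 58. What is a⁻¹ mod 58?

43

Apply the Euclidean algorithm to 58 and 27:
58 = 2·27 + 4
27 = 6·4 + 3
4 = 1·3 + 1
3 = 3·1 + 0
Since gcd(27, 58) = 1, back-substitute to write 1 as a combination:
1 = 4 − 3
1 = −27 + 7·4
1 = 7·58 − 15·27
Hence 27⁻¹ ≡ -15 ≡ 43 (mod 58).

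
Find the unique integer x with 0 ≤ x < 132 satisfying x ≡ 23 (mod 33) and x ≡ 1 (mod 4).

89

Write x = 23 + 33·k. Then 33·k ≡ 1 − 23 ≡ 2 (mod 4).
Need 33⁻¹ mod 4. Extended Euclid on (4, 1):
4 = 4·1 + 0
33⁻¹ ≡ 1 (mod 4), so k ≡ 1·2 ≡ 2 (mod 4).
x = 23 + 33·2 = 89.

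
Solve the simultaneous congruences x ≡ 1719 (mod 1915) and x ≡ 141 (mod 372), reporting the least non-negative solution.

Write x = 1719 + 1915·k. Then 1915·k ≡ 141 − 1719 ≡ 282 (mod 372).
Need 1915⁻¹ mod 372. Extended Euclid on (372, 55):
372 = 6*55 + 42
55 = 1*42 + 13
42 = 3*13 + 3
13 = 4*3 + 1
3 = 3*1 + 0
Back-substitute:
1 = 13 − 4·3
1 = −4·42 + 13·13
1 = 13·55 − 17·42
1 = −17·372 + 115·55
1915⁻¹ ≡ 115 (mod 372), so k ≡ 115·282 ≡ 66 (mod 372).
x = 1719 + 1915·66 = 128109.

128109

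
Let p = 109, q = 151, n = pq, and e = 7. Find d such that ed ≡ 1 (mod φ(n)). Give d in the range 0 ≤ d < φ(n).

φ(n) = (p−1)(q−1) = 108·150 = 16200.
Need d with 7·d ≡ 1 (mod 16200). Apply the extended Euclidean algorithm:
16200 = 2314×7 + 2
7 = 3×2 + 1
2 = 2×1 + 0
Back-substitute:
1 = 7 − 3·2
1 = −3·16200 + 6943·7
So 7·6943 ≡ 1 (mod 16200), hence d = 6943.

6943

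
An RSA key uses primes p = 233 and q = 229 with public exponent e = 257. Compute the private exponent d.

φ(n) = (p−1)(q−1) = 232·228 = 52896.
Need d with 257·d ≡ 1 (mod 52896). Apply the extended Euclidean algorithm:
52896 = 205·257 + 211
257 = 1·211 + 46
211 = 4·46 + 27
46 = 1·27 + 19
27 = 1·19 + 8
19 = 2·8 + 3
8 = 2·3 + 2
3 = 1·2 + 1
2 = 2·1 + 0
Back-substitute:
1 = 3 − 2
1 = −8 + 3·3
1 = 3·19 − 7·8
1 = −7·27 + 10·19
1 = 10·46 − 17·27
1 = −17·211 + 78·46
1 = 78·257 − 95·211
1 = −95·52896 + 19553·257
So 257·19553 ≡ 1 (mod 52896), hence d = 19553.

19553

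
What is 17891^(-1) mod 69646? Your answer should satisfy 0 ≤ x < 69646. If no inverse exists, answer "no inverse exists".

53923

Extended Euclidean algorithm:
69646 = 3·17891 + 15973
17891 = 1·15973 + 1918
15973 = 8·1918 + 629
1918 = 3·629 + 31
629 = 20·31 + 9
31 = 3·9 + 4
9 = 2·4 + 1
4 = 4·1 + 0
gcd = 1, so the inverse exists. Back-substitute:
1 = 9 − 2·4
1 = −2·31 + 7·9
1 = 7·629 − 142·31
1 = −142·1918 + 433·629
1 = 433·15973 − 3606·1918
1 = −3606·17891 + 4039·15973
1 = 4039·69646 − 15723·17891
So 17891·(-15723) ≡ 1 (mod 69646), and -15723 ≡ 53923 (mod 69646).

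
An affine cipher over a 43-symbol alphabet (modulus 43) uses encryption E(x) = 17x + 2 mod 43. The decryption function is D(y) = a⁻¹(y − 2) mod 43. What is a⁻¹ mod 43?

gcd(43, 17) by repeated division:
43 = 2*17 + 9
17 = 1*9 + 8
9 = 1*8 + 1
8 = 8*1 + 0
The gcd is 1. Working backward:
1 = 9 − 8
1 = −17 + 2·9
1 = 2·43 − 5·17
Hence 17⁻¹ ≡ -5 ≡ 38 (mod 43).

38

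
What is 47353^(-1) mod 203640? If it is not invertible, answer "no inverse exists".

138217

Run Euclid on (203640, 47353):
203640 = 4×47353 + 14228
47353 = 3×14228 + 4669
14228 = 3×4669 + 221
4669 = 21×221 + 28
221 = 7×28 + 25
28 = 1×25 + 3
25 = 8×3 + 1
3 = 3×1 + 0
The gcd is 1. Working backward:
1 = 25 − 8·3
1 = −8·28 + 9·25
1 = 9·221 − 71·28
1 = −71·4669 + 1500·221
1 = 1500·14228 − 4571·4669
1 = −4571·47353 + 15213·14228
1 = 15213·203640 − 65423·47353
Thus 47353·(-65423) ≡ 1 (mod 203640); reducing, -65423 mod 203640 = 138217.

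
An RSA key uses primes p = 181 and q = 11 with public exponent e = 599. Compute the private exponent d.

1199

φ(n) = (p−1)(q−1) = 180·10 = 1800.
Need d with 599·d ≡ 1 (mod 1800). Apply the extended Euclidean algorithm:
1800 = 3*599 + 3
599 = 199*3 + 2
3 = 1*2 + 1
2 = 2*1 + 0
Back-substitute:
1 = 3 − 2
1 = −599 + 200·3
1 = 200·1800 − 601·599
So 599·(-601) ≡ 1 (mod 1800), hence d ≡ -601 ≡ 1199 (mod 1800).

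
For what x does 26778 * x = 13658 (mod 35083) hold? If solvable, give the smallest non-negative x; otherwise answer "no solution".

31685

First find gcd(26778, 35083):
35083 = 1·26778 + 8305
26778 = 3·8305 + 1863
8305 = 4·1863 + 853
1863 = 2·853 + 157
853 = 5·157 + 68
157 = 2·68 + 21
68 = 3·21 + 5
21 = 4·5 + 1
5 = 5·1 + 0
gcd = 1, so a unique solution mod 35083 exists.
Back-substitute for the Bézout coefficients:
1 = 21 − 4·5
1 = −4·68 + 13·21
1 = 13·157 − 30·68
1 = −30·853 + 163·157
1 = 163·1863 − 356·853
1 = −356·8305 + 1587·1863
1 = 1587·26778 − 5117·8305
1 = −5117·35083 + 6704·26778
So 26778·(6704) ≡ 1 (mod 35083), giving 26778⁻¹ ≡ 6704.
x ≡ 26778⁻¹·13658 ≡ 6704·13658 ≡ 31685 (mod 35083).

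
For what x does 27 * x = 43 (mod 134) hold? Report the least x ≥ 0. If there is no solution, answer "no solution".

81

First find gcd(27, 134):
134 = 4*27 + 26
27 = 1*26 + 1
26 = 26*1 + 0
gcd = 1, so a unique solution mod 134 exists.
Back-substitute for the Bézout coefficients:
1 = 27 − 26
1 = −134 + 5·27
So 27·(5) ≡ 1 (mod 134), giving 27⁻¹ ≡ 5.
x ≡ 27⁻¹·43 ≡ 5·43 ≡ 81 (mod 134).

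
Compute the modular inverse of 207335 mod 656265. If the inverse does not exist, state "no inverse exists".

no inverse exists

Euclidean algorithm on 656265, 207335:
656265 = 3·207335 + 34260
207335 = 6·34260 + 1775
34260 = 19·1775 + 535
1775 = 3·535 + 170
535 = 3·170 + 25
170 = 6·25 + 20
25 = 1·20 + 5
20 = 4·5 + 0
gcd(207335, 656265) = 5 ≠ 1, so 207335 has no multiplicative inverse modulo 656265.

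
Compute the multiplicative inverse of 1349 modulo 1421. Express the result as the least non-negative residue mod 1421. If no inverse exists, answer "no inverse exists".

1046

Extended Euclidean algorithm:
1421 = 1·1349 + 72
1349 = 18·72 + 53
72 = 1·53 + 19
53 = 2·19 + 15
19 = 1·15 + 4
15 = 3·4 + 3
4 = 1·3 + 1
3 = 3·1 + 0
Since gcd(1349, 1421) = 1, back-substitute to write 1 as a combination:
1 = 4 − 3
1 = −15 + 4·4
1 = 4·19 − 5·15
1 = −5·53 + 14·19
1 = 14·72 − 19·53
1 = −19·1349 + 356·72
1 = 356·1421 − 375·1349
So 1349·(-375) ≡ 1 (mod 1421), and -375 ≡ 1046 (mod 1421).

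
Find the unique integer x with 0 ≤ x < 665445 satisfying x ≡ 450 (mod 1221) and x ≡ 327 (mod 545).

314247

Write x = 450 + 1221·k. Then 1221·k ≡ 327 − 450 ≡ 422 (mod 545).
Need 1221⁻¹ mod 545. Extended Euclid on (545, 131):
545 = 4×131 + 21
131 = 6×21 + 5
21 = 4×5 + 1
5 = 5×1 + 0
Back-substitute:
1 = 21 − 4·5
1 = −4·131 + 25·21
1 = 25·545 − 104·131
1221⁻¹ ≡ 441 (mod 545), so k ≡ 441·422 ≡ 257 (mod 545).
x = 450 + 1221·257 = 314247.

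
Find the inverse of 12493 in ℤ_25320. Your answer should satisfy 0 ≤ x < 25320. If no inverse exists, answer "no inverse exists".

gcd(25320, 12493) by repeated division:
25320 = 2×12493 + 334
12493 = 37×334 + 135
334 = 2×135 + 64
135 = 2×64 + 7
64 = 9×7 + 1
7 = 7×1 + 0
The gcd is 1. Working backward:
1 = 64 − 9·7
1 = −9·135 + 19·64
1 = 19·334 − 47·135
1 = −47·12493 + 1758·334
1 = 1758·25320 − 3563·12493
Hence 12493⁻¹ ≡ -3563 ≡ 21757 (mod 25320).

21757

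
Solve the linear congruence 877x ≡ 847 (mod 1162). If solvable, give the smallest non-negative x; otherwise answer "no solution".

First find gcd(877, 1162):
1162 = 1·877 + 285
877 = 3·285 + 22
285 = 12·22 + 21
22 = 1·21 + 1
21 = 21·1 + 0
gcd = 1, so a unique solution mod 1162 exists.
Back-substitute for the Bézout coefficients:
1 = 22 − 21
1 = −285 + 13·22
1 = 13·877 − 40·285
1 = −40·1162 + 53·877
So 877·(53) ≡ 1 (mod 1162), giving 877⁻¹ ≡ 53.
x ≡ 877⁻¹·847 ≡ 53·847 ≡ 735 (mod 1162).

735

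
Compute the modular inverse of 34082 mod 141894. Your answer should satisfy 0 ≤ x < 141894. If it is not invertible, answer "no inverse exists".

Euclidean algorithm on 141894, 34082:
141894 = 4·34082 + 5566
34082 = 6·5566 + 686
5566 = 8·686 + 78
686 = 8·78 + 62
78 = 1·62 + 16
62 = 3·16 + 14
16 = 1·14 + 2
14 = 7·2 + 0
The gcd is 2, not 1, hence no inverse exists.

no inverse exists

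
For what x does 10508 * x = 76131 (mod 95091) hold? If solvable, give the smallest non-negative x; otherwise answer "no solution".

56394

First find gcd(10508, 95091):
95091 = 9*10508 + 519
10508 = 20*519 + 128
519 = 4*128 + 7
128 = 18*7 + 2
7 = 3*2 + 1
2 = 2*1 + 0
gcd = 1, so a unique solution mod 95091 exists.
Back-substitute for the Bézout coefficients:
1 = 7 − 3·2
1 = −3·128 + 55·7
1 = 55·519 − 223·128
1 = −223·10508 + 4515·519
1 = 4515·95091 − 40858·10508
So 10508·(-40858) ≡ 1 (mod 95091), giving 10508⁻¹ ≡ 54233.
x ≡ 10508⁻¹·76131 ≡ 54233·76131 ≡ 56394 (mod 95091).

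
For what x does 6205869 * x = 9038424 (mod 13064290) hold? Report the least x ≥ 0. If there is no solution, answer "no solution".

First find gcd(6205869, 13064290):
13064290 = 2·6205869 + 652552
6205869 = 9·652552 + 332901
652552 = 1·332901 + 319651
332901 = 1·319651 + 13250
319651 = 24·13250 + 1651
13250 = 8·1651 + 42
1651 = 39·42 + 13
42 = 3·13 + 3
13 = 4·3 + 1
3 = 3·1 + 0
gcd = 1, so a unique solution mod 13064290 exists.
Back-substitute for the Bézout coefficients:
1 = 13 − 4·3
1 = −4·42 + 13·13
1 = 13·1651 − 511·42
1 = −511·13250 + 4101·1651
1 = 4101·319651 − 98935·13250
1 = −98935·332901 + 103036·319651
1 = 103036·652552 − 201971·332901
1 = −201971·6205869 + 1920775·652552
1 = 1920775·13064290 − 4043521·6205869
So 6205869·(-4043521) ≡ 1 (mod 13064290), giving 6205869⁻¹ ≡ 9020769.
x ≡ 6205869⁻¹·9038424 ≡ 9020769·9038424 ≡ 6609716 (mod 13064290).

6609716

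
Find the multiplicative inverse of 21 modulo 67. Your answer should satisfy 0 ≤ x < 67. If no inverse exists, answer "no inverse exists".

16

Extended Euclidean algorithm:
67 = 3×21 + 4
21 = 5×4 + 1
4 = 4×1 + 0
The gcd is 1. Working backward:
1 = 21 − 5·4
1 = −5·67 + 16·21
So 21·16 ≡ 1 (mod 67).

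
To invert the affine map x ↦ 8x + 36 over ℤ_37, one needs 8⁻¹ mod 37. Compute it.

14

Apply the Euclidean algorithm to 37 and 8:
37 = 4·8 + 5
8 = 1·5 + 3
5 = 1·3 + 2
3 = 1·2 + 1
2 = 2·1 + 0
The gcd is 1. Working backward:
1 = 3 − 2
1 = −5 + 2·3
1 = 2·8 − 3·5
1 = −3·37 + 14·8
So 8·14 ≡ 1 (mod 37).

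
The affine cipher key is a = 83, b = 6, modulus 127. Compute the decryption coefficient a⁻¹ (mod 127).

101

gcd(127, 83) by repeated division:
127 = 1*83 + 44
83 = 1*44 + 39
44 = 1*39 + 5
39 = 7*5 + 4
5 = 1*4 + 1
4 = 4*1 + 0
The gcd is 1. Working backward:
1 = 5 − 4
1 = −39 + 8·5
1 = 8·44 − 9·39
1 = −9·83 + 17·44
1 = 17·127 − 26·83
Hence 83⁻¹ ≡ -26 ≡ 101 (mod 127).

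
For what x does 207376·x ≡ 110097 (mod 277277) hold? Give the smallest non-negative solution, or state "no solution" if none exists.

First find gcd(207376, 277277):
277277 = 1×207376 + 69901
207376 = 2×69901 + 67574
69901 = 1×67574 + 2327
67574 = 29×2327 + 91
2327 = 25×91 + 52
91 = 1×52 + 39
52 = 1×39 + 13
39 = 3×13 + 0
gcd = 13 and 13 | 110097, so solutions exist. Divide through by 13: 15952x ≡ 8469 (mod 21329).
Now find 15952⁻¹ mod 21329:
21329 = 1*15952 + 5377
15952 = 2*5377 + 5198
5377 = 1*5198 + 179
5198 = 29*179 + 7
179 = 25*7 + 4
7 = 1*4 + 3
4 = 1*3 + 1
3 = 3*1 + 0
Back-substitute:
1 = 4 − 3
1 = −7 + 2·4
1 = 2·179 − 51·7
1 = −51·5198 + 1481·179
1 = 1481·5377 − 1532·5198
1 = −1532·15952 + 4545·5377
1 = 4545·21329 − 6077·15952
So 15952·(-6077) ≡ 1 (mod 21329), i.e. 15952⁻¹ ≡ 15252.
Then x ≡ 15252·8469 ≡ 764 (mod 21329); the smallest non-negative solution is x = 764.

764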